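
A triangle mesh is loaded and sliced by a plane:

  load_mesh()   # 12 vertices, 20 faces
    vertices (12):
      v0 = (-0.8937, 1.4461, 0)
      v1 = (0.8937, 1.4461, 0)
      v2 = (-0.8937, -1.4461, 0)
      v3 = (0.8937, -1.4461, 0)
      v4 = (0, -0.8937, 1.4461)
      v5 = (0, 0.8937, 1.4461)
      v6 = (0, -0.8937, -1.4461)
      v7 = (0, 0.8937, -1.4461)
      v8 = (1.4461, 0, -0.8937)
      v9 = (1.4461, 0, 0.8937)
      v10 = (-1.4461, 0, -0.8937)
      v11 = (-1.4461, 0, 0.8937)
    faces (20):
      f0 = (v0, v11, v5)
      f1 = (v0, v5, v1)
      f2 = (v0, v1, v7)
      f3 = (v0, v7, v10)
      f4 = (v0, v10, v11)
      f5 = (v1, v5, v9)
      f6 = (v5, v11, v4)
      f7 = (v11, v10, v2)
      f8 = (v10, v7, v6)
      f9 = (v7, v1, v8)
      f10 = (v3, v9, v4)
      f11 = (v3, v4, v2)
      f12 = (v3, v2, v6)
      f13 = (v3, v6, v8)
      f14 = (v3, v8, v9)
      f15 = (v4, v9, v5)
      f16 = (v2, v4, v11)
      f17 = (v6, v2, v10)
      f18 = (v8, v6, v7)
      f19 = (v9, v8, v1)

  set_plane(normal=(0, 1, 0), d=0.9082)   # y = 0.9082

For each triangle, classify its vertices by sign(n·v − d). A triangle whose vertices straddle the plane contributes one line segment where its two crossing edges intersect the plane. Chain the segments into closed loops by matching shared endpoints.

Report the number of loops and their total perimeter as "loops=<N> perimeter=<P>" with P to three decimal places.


Straddling triangles (8 of 20):
  (v0,v11,v5) [+--] → (-1.09917, 0.9082, 0.332426)–(-0.0234588, 0.9082, 1.40814)  len=1.5213
  (v0,v5,v1) [+-+] → (-0.0234588, 0.9082, 1.40814)–(0.0234588, 0.9082, 1.40814)  len=0.0469
  (v0,v1,v7) [++-] → (0.0234588, 0.9082, -1.40814)–(-0.0234588, 0.9082, -1.40814)  len=0.0469
  (v0,v7,v10) [+--] → (-0.0234588, 0.9082, -1.40814)–(-1.09917, 0.9082, -0.332426)  len=1.5213
  (v0,v10,v11) [+--] → (-1.09917, 0.9082, -0.332426)–(-1.09917, 0.9082, 0.332426)  len=0.6649
  (v1,v5,v9) [+--] → (0.0234588, 0.9082, 1.40814)–(1.09917, 0.9082, 0.332426)  len=1.5213
  (v7,v1,v8) [-+-] → (0.0234588, 0.9082, -1.40814)–(1.09917, 0.9082, -0.332426)  len=1.5213
  (v9,v8,v1) [--+] → (1.09917, 0.9082, -0.332426)–(1.09917, 0.9082, 0.332426)  len=0.6649

Chained into 1 loop(s):
  loop 1: 8 segments, perimeter = 7.5087
Total perimeter = 7.509

loops=1 perimeter=7.509


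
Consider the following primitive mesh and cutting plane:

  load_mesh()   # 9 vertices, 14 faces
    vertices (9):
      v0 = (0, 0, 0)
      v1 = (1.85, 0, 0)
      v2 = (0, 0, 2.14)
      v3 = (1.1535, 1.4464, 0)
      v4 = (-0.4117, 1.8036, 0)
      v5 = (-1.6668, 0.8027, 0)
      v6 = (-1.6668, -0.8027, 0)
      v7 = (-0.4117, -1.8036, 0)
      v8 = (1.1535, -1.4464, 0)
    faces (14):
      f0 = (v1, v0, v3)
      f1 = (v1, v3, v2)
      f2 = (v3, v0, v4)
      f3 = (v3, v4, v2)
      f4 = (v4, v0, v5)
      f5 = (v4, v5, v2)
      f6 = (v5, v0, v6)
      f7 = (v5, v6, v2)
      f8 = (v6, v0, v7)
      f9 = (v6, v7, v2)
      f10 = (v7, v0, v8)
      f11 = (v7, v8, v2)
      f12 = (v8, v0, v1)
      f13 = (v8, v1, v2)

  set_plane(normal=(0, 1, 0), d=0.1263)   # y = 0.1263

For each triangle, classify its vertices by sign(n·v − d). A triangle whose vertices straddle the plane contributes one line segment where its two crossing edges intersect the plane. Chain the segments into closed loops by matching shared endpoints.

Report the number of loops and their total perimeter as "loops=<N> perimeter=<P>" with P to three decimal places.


loops=1 perimeter=8.757

Straddling triangles (8 of 14):
  (v1,v0,v3) [--+] → (0.100724, 0.1263, 0)–(1.78918, 0.1263, 0)  len=1.6885
  (v1,v3,v2) [-+-] → (1.78918, 0.1263, 0)–(0.100724, 0.1263, 1.95313)  len=2.5818
  (v3,v0,v4) [+-+] → (0.100724, 0.1263, 0)–(-0.02883, 0.1263, 0)  len=0.1296
  (v3,v4,v2) [++-] → (-0.02883, 0.1263, 1.99014)–(0.100724, 0.1263, 1.95313)  len=0.1347
  (v4,v0,v5) [+-+] → (-0.02883, 0.1263, 0)–(-0.262261, 0.1263, 0)  len=0.2334
  (v4,v5,v2) [++-] → (-0.262261, 0.1263, 1.80328)–(-0.02883, 0.1263, 1.99014)  len=0.2990
  (v5,v0,v6) [+--] → (-0.262261, 0.1263, 0)–(-1.6668, 0.1263, 0)  len=1.4045
  (v5,v6,v2) [+--] → (-1.6668, 0.1263, 0)–(-0.262261, 0.1263, 1.80328)  len=2.2857

Chained into 1 loop(s):
  loop 1: 8 segments, perimeter = 8.7572
Total perimeter = 8.757


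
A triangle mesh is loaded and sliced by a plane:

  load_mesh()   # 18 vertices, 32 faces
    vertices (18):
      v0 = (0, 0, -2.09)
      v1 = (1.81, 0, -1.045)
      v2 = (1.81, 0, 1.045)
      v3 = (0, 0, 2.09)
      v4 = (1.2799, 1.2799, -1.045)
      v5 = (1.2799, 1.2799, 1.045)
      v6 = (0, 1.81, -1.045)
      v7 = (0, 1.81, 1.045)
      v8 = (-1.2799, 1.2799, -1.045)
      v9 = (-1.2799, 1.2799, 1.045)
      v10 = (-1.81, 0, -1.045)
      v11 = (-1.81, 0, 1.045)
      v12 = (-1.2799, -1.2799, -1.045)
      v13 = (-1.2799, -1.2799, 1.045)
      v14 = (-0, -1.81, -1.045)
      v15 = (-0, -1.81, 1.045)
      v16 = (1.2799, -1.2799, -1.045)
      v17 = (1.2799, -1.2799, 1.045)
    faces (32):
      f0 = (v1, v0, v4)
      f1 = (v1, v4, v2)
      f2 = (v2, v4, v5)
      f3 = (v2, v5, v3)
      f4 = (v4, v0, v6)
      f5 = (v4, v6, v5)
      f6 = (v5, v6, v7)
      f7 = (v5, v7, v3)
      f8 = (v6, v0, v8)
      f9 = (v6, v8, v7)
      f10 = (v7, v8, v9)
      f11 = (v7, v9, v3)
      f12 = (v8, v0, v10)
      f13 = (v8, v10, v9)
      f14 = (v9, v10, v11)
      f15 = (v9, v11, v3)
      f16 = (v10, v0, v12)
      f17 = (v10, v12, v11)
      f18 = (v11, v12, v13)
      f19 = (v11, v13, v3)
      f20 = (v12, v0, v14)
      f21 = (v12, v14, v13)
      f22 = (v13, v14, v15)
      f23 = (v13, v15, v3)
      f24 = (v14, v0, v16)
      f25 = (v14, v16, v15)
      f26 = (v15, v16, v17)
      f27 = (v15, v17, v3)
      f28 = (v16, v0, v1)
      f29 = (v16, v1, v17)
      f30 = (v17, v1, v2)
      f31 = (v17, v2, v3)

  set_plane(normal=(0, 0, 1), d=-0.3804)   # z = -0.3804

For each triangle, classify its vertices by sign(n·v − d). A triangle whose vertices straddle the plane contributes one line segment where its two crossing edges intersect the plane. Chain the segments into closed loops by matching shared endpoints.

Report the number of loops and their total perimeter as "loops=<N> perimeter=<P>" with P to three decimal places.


loops=1 perimeter=11.083

Straddling triangles (16 of 32):
  (v1,v4,v2) [--+] → (1.44847, 0.872904, -0.3804)–(1.81, 0, -0.3804)  len=0.9448
  (v2,v4,v5) [+-+] → (1.44847, 0.872904, -0.3804)–(1.2799, 1.2799, -0.3804)  len=0.4405
  (v4,v6,v5) [--+] → (0.406996, 1.64143, -0.3804)–(1.2799, 1.2799, -0.3804)  len=0.9448
  (v5,v6,v7) [+-+] → (0.406996, 1.64143, -0.3804)–(0, 1.81, -0.3804)  len=0.4405
  (v6,v8,v7) [--+] → (-0.872904, 1.44847, -0.3804)–(0, 1.81, -0.3804)  len=0.9448
  (v7,v8,v9) [+-+] → (-0.872904, 1.44847, -0.3804)–(-1.2799, 1.2799, -0.3804)  len=0.4405
  (v8,v10,v9) [--+] → (-1.64143, 0.406996, -0.3804)–(-1.2799, 1.2799, -0.3804)  len=0.9448
  (v9,v10,v11) [+-+] → (-1.64143, 0.406996, -0.3804)–(-1.81, 0, -0.3804)  len=0.4405
  (v10,v12,v11) [--+] → (-1.44847, -0.872904, -0.3804)–(-1.81, 0, -0.3804)  len=0.9448
  (v11,v12,v13) [+-+] → (-1.44847, -0.872904, -0.3804)–(-1.2799, -1.2799, -0.3804)  len=0.4405
  (v12,v14,v13) [--+] → (-0.406996, -1.64143, -0.3804)–(-1.2799, -1.2799, -0.3804)  len=0.9448
  (v13,v14,v15) [+-+] → (-0.406996, -1.64143, -0.3804)–(0, -1.81, -0.3804)  len=0.4405
  (v14,v16,v15) [--+] → (0.872904, -1.44847, -0.3804)–(0, -1.81, -0.3804)  len=0.9448
  (v15,v16,v17) [+-+] → (0.872904, -1.44847, -0.3804)–(1.2799, -1.2799, -0.3804)  len=0.4405
  (v16,v1,v17) [--+] → (1.64143, -0.406996, -0.3804)–(1.2799, -1.2799, -0.3804)  len=0.9448
  (v17,v1,v2) [+-+] → (1.64143, -0.406996, -0.3804)–(1.81, 0, -0.3804)  len=0.4405

Chained into 1 loop(s):
  loop 1: 16 segments, perimeter = 11.0827
Total perimeter = 11.083


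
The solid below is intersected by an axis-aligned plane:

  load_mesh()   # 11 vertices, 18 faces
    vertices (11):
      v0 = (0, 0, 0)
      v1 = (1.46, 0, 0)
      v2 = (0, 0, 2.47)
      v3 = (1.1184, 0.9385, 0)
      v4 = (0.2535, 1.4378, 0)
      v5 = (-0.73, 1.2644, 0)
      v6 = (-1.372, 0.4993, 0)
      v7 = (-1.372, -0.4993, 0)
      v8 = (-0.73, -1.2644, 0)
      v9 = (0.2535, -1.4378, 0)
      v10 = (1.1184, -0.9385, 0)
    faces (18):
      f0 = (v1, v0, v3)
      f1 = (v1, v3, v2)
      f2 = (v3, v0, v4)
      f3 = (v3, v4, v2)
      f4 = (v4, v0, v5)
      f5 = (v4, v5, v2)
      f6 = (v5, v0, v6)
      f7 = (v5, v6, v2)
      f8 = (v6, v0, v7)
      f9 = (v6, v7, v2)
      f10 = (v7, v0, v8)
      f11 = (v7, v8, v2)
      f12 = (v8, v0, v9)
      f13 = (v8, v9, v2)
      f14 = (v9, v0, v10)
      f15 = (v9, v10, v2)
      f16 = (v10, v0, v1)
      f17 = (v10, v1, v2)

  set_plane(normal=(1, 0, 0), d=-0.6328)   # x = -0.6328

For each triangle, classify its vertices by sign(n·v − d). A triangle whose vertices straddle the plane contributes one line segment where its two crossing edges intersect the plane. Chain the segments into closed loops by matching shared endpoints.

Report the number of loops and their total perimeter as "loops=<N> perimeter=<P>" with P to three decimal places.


Straddling triangles (10 of 18):
  (v4,v0,v5) [++-] → (-0.6328, 1.09604, 0)–(-0.6328, 1.28154, 0)  len=0.1855
  (v4,v5,v2) [+-+] → (-0.6328, 1.28154, 0)–(-0.6328, 1.09604, 0.328882)  len=0.3776
  (v5,v0,v6) [-+-] → (-0.6328, 1.09604, 0)–(-0.6328, 0.230289, 0)  len=0.8658
  (v5,v6,v2) [--+] → (-0.6328, 0.230289, 1.33078)–(-0.6328, 1.09604, 0.328882)  len=1.3241
  (v6,v0,v7) [-+-] → (-0.6328, 0.230289, 0)–(-0.6328, -0.230289, 0)  len=0.4606
  (v6,v7,v2) [--+] → (-0.6328, -0.230289, 1.33078)–(-0.6328, 0.230289, 1.33078)  len=0.4606
  (v7,v0,v8) [-+-] → (-0.6328, -0.230289, 0)–(-0.6328, -1.09604, 0)  len=0.8658
  (v7,v8,v2) [--+] → (-0.6328, -1.09604, 0.328882)–(-0.6328, -0.230289, 1.33078)  len=1.3241
  (v8,v0,v9) [-++] → (-0.6328, -1.09604, 0)–(-0.6328, -1.28154, 0)  len=0.1855
  (v8,v9,v2) [-++] → (-0.6328, -1.28154, 0)–(-0.6328, -1.09604, 0.328882)  len=0.3776

Chained into 1 loop(s):
  loop 1: 10 segments, perimeter = 6.4271
Total perimeter = 6.427

loops=1 perimeter=6.427


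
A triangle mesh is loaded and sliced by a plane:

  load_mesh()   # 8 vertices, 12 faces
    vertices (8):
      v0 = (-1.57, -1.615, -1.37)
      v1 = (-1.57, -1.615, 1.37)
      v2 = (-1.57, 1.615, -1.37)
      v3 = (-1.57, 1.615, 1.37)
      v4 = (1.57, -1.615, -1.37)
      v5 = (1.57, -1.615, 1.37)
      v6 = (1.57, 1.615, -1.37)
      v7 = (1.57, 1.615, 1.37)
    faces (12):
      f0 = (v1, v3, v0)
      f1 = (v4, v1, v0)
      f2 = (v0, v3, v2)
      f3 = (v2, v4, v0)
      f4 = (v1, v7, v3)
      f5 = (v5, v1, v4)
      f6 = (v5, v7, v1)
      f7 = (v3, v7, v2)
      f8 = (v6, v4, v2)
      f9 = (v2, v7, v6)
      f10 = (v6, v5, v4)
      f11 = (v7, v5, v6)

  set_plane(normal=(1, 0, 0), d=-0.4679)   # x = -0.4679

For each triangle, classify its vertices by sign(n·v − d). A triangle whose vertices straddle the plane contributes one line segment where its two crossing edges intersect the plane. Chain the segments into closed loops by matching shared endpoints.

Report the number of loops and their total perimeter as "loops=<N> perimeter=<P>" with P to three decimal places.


Straddling triangles (8 of 12):
  (v4,v1,v0) [+--] → (-0.4679, -1.615, 0.408295)–(-0.4679, -1.615, -1.37)  len=1.7783
  (v2,v4,v0) [-+-] → (-0.4679, 0.481311, -1.37)–(-0.4679, -1.615, -1.37)  len=2.0963
  (v1,v7,v3) [-+-] → (-0.4679, -0.481311, 1.37)–(-0.4679, 1.615, 1.37)  len=2.0963
  (v5,v1,v4) [+-+] → (-0.4679, -1.615, 1.37)–(-0.4679, -1.615, 0.408295)  len=0.9617
  (v5,v7,v1) [++-] → (-0.4679, -0.481311, 1.37)–(-0.4679, -1.615, 1.37)  len=1.1337
  (v3,v7,v2) [-+-] → (-0.4679, 1.615, 1.37)–(-0.4679, 1.615, -0.408295)  len=1.7783
  (v6,v4,v2) [++-] → (-0.4679, 0.481311, -1.37)–(-0.4679, 1.615, -1.37)  len=1.1337
  (v2,v7,v6) [-++] → (-0.4679, 1.615, -0.408295)–(-0.4679, 1.615, -1.37)  len=0.9617

Chained into 1 loop(s):
  loop 1: 8 segments, perimeter = 11.9400
Total perimeter = 11.940

loops=1 perimeter=11.940


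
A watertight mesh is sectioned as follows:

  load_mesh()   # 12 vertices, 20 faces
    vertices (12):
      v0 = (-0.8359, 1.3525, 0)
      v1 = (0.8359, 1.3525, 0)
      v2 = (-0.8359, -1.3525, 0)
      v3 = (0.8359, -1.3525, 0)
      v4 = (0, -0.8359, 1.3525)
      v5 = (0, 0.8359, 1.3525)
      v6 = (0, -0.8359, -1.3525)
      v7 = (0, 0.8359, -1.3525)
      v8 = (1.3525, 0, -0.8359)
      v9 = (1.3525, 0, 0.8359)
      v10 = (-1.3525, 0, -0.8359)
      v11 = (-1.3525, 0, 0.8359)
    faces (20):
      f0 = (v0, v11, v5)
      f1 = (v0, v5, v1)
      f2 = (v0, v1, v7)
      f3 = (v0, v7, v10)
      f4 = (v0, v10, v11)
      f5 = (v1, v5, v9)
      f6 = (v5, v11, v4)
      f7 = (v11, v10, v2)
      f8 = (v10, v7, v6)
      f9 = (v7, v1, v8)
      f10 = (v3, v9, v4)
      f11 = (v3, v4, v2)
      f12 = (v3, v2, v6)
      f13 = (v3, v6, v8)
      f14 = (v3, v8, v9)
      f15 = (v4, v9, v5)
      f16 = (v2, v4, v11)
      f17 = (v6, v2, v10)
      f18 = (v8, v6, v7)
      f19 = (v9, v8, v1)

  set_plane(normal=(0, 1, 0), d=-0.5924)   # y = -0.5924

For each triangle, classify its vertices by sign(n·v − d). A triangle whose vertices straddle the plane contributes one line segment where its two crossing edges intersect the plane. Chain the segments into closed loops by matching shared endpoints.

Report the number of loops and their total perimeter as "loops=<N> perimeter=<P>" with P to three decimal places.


Straddling triangles (10 of 20):
  (v5,v11,v4) [++-] → (-0.393987, -0.5924, 1.20201)–(0, -0.5924, 1.3525)  len=0.4217
  (v11,v10,v2) [++-] → (-1.12623, -0.5924, -0.469773)–(-1.12623, -0.5924, 0.469773)  len=0.9395
  (v10,v7,v6) [++-] → (0, -0.5924, -1.3525)–(-0.393987, -0.5924, -1.20201)  len=0.4217
  (v3,v9,v4) [-+-] → (1.12623, -0.5924, 0.469773)–(0.393987, -0.5924, 1.20201)  len=1.0355
  (v3,v6,v8) [--+] → (0.393987, -0.5924, -1.20201)–(1.12623, -0.5924, -0.469773)  len=1.0355
  (v3,v8,v9) [-++] → (1.12623, -0.5924, -0.469773)–(1.12623, -0.5924, 0.469773)  len=0.9395
  (v4,v9,v5) [-++] → (0.393987, -0.5924, 1.20201)–(0, -0.5924, 1.3525)  len=0.4217
  (v2,v4,v11) [--+] → (-0.393987, -0.5924, 1.20201)–(-1.12623, -0.5924, 0.469773)  len=1.0355
  (v6,v2,v10) [--+] → (-1.12623, -0.5924, -0.469773)–(-0.393987, -0.5924, -1.20201)  len=1.0355
  (v8,v6,v7) [+-+] → (0.393987, -0.5924, -1.20201)–(0, -0.5924, -1.3525)  len=0.4217

Chained into 1 loop(s):
  loop 1: 10 segments, perimeter = 7.7083
Total perimeter = 7.708

loops=1 perimeter=7.708


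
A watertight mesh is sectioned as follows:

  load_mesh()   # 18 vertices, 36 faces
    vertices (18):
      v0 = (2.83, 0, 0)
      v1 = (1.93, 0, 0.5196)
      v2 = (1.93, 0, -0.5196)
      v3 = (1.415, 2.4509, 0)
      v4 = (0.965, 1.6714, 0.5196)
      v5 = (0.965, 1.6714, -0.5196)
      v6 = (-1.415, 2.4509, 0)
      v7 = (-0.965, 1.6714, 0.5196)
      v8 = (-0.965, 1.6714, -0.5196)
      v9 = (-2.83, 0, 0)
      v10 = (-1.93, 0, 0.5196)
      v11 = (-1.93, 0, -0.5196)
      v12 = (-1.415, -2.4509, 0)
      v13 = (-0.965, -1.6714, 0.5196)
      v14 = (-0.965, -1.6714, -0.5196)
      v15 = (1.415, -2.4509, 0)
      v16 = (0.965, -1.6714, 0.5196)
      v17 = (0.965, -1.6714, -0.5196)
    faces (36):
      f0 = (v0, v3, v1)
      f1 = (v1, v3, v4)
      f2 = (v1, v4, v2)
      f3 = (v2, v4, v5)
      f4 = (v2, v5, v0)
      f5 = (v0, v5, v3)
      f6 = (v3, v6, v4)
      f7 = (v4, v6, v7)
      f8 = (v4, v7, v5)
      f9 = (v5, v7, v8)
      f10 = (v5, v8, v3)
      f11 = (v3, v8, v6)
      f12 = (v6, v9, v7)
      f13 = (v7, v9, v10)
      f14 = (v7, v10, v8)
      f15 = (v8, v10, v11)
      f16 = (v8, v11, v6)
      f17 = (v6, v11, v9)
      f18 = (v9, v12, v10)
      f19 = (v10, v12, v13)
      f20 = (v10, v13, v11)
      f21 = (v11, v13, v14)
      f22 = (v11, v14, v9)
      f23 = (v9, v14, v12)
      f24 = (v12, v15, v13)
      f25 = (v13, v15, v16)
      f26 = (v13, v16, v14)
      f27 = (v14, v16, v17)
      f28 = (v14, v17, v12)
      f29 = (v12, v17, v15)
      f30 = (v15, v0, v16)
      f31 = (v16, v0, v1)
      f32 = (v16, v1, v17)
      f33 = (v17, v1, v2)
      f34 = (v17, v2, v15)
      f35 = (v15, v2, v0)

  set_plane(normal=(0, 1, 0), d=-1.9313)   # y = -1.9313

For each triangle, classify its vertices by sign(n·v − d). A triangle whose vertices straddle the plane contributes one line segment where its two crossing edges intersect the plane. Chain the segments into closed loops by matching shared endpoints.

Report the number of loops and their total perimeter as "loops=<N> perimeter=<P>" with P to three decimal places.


Straddling triangles (10 of 36):
  (v9,v12,v10) [+-+] → (-1.71499, -1.9313, 0)–(-1.52418, -1.9313, 0.110157)  len=0.2203
  (v10,v12,v13) [+-+] → (-1.52418, -1.9313, 0.110157)–(-1.11504, -1.9313, 0.346356)  len=0.4724
  (v9,v14,v12) [++-] → (-1.11504, -1.9313, -0.346356)–(-1.71499, -1.9313, 0)  len=0.6927
  (v12,v15,v13) [--+] → (-0.171463, -1.9313, 0.346356)–(-1.11504, -1.9313, 0.346356)  len=0.9436
  (v13,v15,v16) [+-+] → (-0.171463, -1.9313, 0.346356)–(1.11504, -1.9313, 0.346356)  len=1.2865
  (v14,v17,v12) [++-] → (0.171463, -1.9313, -0.346356)–(-1.11504, -1.9313, -0.346356)  len=1.2865
  (v12,v17,v15) [-+-] → (0.171463, -1.9313, -0.346356)–(1.11504, -1.9313, -0.346356)  len=0.9436
  (v15,v0,v16) [-++] → (1.71499, -1.9313, 0)–(1.11504, -1.9313, 0.346356)  len=0.6927
  (v17,v2,v15) [++-] → (1.52418, -1.9313, -0.110157)–(1.11504, -1.9313, -0.346356)  len=0.4724
  (v15,v2,v0) [-++] → (1.52418, -1.9313, -0.110157)–(1.71499, -1.9313, 0)  len=0.2203

Chained into 1 loop(s):
  loop 1: 10 segments, perimeter = 7.2311
Total perimeter = 7.231

loops=1 perimeter=7.231


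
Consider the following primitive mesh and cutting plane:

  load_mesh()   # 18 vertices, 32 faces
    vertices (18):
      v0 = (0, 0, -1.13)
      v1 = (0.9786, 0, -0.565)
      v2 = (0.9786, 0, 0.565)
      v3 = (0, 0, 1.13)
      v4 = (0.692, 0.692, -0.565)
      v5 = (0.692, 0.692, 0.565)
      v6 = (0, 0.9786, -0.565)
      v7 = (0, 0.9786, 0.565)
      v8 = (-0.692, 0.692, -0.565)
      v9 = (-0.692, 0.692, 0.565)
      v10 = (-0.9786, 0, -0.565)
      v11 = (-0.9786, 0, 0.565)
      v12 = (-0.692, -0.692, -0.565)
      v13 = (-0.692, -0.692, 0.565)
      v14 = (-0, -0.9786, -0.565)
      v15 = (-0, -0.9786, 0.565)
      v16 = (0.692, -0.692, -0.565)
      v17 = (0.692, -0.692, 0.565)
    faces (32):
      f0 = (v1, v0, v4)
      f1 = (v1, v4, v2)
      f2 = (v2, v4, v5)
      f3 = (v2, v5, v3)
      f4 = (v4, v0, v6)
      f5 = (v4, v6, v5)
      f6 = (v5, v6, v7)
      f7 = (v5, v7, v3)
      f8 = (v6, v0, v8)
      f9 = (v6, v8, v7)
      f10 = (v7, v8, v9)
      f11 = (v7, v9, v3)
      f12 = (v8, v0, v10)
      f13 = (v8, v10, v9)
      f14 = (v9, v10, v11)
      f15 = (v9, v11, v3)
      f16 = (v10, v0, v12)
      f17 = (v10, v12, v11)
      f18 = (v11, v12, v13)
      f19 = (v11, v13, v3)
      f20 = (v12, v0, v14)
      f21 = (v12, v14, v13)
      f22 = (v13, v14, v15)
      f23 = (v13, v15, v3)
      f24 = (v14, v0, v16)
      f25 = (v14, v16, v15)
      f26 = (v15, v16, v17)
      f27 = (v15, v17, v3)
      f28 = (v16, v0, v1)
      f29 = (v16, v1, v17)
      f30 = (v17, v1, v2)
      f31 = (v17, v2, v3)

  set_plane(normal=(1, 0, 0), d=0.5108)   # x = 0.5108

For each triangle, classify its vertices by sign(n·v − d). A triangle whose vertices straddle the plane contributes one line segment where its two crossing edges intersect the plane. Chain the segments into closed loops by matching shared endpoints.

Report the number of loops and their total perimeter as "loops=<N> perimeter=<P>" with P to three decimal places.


loops=1 perimeter=5.544

Straddling triangles (12 of 32):
  (v1,v0,v4) [+-+] → (0.5108, 0, -0.835087)–(0.5108, 0.5108, -0.712945)  len=0.5252
  (v2,v5,v3) [++-] → (0.5108, 0.5108, 0.712945)–(0.5108, 0, 0.835087)  len=0.5252
  (v4,v0,v6) [+--] → (0.5108, 0.5108, -0.712945)–(0.5108, 0.767046, -0.565)  len=0.2959
  (v4,v6,v5) [+-+] → (0.5108, 0.767046, -0.565)–(0.5108, 0.767046, 0.26911)  len=0.8341
  (v5,v6,v7) [+--] → (0.5108, 0.767046, 0.26911)–(0.5108, 0.767046, 0.565)  len=0.2959
  (v5,v7,v3) [+--] → (0.5108, 0.767046, 0.565)–(0.5108, 0.5108, 0.712945)  len=0.2959
  (v14,v0,v16) [--+] → (0.5108, -0.5108, -0.712945)–(0.5108, -0.767046, -0.565)  len=0.2959
  (v14,v16,v15) [-+-] → (0.5108, -0.767046, -0.565)–(0.5108, -0.767046, -0.26911)  len=0.2959
  (v15,v16,v17) [-++] → (0.5108, -0.767046, -0.26911)–(0.5108, -0.767046, 0.565)  len=0.8341
  (v15,v17,v3) [-+-] → (0.5108, -0.767046, 0.565)–(0.5108, -0.5108, 0.712945)  len=0.2959
  (v16,v0,v1) [+-+] → (0.5108, -0.5108, -0.712945)–(0.5108, 0, -0.835087)  len=0.5252
  (v17,v2,v3) [++-] → (0.5108, 0, 0.835087)–(0.5108, -0.5108, 0.712945)  len=0.5252

Chained into 1 loop(s):
  loop 1: 12 segments, perimeter = 5.5444
Total perimeter = 5.544


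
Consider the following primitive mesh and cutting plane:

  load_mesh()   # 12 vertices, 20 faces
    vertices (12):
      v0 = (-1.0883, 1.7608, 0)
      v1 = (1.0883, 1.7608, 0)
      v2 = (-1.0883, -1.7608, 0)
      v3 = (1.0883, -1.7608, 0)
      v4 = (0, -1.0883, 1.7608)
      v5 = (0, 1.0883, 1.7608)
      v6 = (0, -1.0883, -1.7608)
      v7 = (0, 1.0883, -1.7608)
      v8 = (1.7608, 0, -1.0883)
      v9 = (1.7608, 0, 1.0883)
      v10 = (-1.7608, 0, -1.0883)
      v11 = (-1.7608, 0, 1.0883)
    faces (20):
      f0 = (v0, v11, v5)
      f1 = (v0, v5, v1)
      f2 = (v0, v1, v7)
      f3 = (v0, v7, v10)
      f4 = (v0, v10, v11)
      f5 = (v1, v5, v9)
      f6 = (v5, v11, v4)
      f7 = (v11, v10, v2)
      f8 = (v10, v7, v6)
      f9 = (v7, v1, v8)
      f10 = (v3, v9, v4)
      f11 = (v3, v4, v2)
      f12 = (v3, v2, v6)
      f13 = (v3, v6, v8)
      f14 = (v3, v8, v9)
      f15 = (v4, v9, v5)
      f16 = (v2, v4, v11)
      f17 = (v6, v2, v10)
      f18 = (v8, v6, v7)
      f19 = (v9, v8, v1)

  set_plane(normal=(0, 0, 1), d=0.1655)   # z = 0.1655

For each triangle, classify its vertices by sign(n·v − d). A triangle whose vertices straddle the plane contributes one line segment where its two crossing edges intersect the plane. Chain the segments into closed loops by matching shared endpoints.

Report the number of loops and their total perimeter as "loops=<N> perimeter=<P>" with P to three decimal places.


loops=1 perimeter=11.494

Straddling triangles (10 of 20):
  (v0,v11,v5) [-++] → (-1.19057, 1.49303, 0.1655)–(-0.986009, 1.69759, 0.1655)  len=0.2893
  (v0,v5,v1) [-+-] → (-0.986009, 1.69759, 0.1655)–(0.986009, 1.69759, 0.1655)  len=1.9720
  (v0,v10,v11) [--+] → (-1.7608, 0, 0.1655)–(-1.19057, 1.49303, 0.1655)  len=1.5982
  (v1,v5,v9) [-++] → (0.986009, 1.69759, 0.1655)–(1.19057, 1.49303, 0.1655)  len=0.2893
  (v11,v10,v2) [+--] → (-1.7608, 0, 0.1655)–(-1.19057, -1.49303, 0.1655)  len=1.5982
  (v3,v9,v4) [-++] → (1.19057, -1.49303, 0.1655)–(0.986009, -1.69759, 0.1655)  len=0.2893
  (v3,v4,v2) [-+-] → (0.986009, -1.69759, 0.1655)–(-0.986009, -1.69759, 0.1655)  len=1.9720
  (v3,v8,v9) [--+] → (1.7608, 0, 0.1655)–(1.19057, -1.49303, 0.1655)  len=1.5982
  (v2,v4,v11) [-++] → (-0.986009, -1.69759, 0.1655)–(-1.19057, -1.49303, 0.1655)  len=0.2893
  (v9,v8,v1) [+--] → (1.7608, 0, 0.1655)–(1.19057, 1.49303, 0.1655)  len=1.5982

Chained into 1 loop(s):
  loop 1: 10 segments, perimeter = 11.4941
Total perimeter = 11.494


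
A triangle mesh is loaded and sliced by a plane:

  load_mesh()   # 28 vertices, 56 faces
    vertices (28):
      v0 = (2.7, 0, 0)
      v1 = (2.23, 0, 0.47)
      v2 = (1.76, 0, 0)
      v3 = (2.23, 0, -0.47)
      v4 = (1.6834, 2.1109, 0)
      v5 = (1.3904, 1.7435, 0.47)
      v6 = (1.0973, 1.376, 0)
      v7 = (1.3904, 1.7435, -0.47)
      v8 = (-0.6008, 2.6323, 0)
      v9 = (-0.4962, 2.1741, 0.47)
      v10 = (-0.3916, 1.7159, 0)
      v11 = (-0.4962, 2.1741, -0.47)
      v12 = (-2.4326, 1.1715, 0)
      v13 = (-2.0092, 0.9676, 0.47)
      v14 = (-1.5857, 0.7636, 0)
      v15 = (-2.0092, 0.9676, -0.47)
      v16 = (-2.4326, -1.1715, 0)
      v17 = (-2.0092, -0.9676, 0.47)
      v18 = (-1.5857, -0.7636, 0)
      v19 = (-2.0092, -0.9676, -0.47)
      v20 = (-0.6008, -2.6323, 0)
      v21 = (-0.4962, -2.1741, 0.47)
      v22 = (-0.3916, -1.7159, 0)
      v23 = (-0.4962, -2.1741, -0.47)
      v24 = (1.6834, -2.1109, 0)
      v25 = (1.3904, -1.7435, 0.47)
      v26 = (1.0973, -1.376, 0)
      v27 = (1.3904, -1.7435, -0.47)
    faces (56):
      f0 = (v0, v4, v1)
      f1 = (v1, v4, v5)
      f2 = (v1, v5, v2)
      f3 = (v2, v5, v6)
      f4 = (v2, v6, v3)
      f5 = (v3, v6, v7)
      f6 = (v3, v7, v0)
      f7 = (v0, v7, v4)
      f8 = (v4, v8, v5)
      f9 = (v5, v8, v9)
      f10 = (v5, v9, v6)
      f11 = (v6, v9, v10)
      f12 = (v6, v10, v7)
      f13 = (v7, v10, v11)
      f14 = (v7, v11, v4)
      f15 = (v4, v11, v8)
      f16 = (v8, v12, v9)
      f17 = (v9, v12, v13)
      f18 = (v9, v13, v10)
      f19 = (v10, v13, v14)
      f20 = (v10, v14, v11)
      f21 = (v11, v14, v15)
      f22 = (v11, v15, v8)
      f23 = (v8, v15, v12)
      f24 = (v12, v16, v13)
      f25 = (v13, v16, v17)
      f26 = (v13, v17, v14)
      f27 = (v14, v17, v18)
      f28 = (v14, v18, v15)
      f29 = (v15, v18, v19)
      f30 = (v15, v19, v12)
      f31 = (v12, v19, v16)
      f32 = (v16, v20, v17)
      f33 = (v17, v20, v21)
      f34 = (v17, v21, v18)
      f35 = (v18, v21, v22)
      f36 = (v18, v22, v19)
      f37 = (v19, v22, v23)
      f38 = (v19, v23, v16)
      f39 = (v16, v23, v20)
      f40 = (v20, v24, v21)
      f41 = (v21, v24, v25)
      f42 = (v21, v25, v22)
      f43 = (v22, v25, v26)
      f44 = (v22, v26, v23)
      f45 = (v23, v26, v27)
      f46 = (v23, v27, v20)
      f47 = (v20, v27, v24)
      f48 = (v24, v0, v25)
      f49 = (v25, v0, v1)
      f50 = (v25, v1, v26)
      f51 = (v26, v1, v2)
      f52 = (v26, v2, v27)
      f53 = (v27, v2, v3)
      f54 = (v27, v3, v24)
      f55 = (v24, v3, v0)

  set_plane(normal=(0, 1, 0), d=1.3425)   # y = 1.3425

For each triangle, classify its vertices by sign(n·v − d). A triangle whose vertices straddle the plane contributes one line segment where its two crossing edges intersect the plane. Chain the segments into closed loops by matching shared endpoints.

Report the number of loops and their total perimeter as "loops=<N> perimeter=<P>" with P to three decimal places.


loops=2 perimeter=5.963

Straddling triangles (16 of 56):
  (v0,v4,v1) [-+-] → (2.05346, 1.3425, 0)–(1.88237, 1.3425, 0.171087)  len=0.2420
  (v1,v4,v5) [-++] → (1.88237, 1.3425, 0.171087)–(1.58351, 1.3425, 0.47)  len=0.4227
  (v1,v5,v2) [-+-] → (1.58351, 1.3425, 0.47)–(1.47541, 1.3425, 0.361901)  len=0.1529
  (v2,v5,v6) [-++] → (1.47541, 1.3425, 0.361901)–(1.11343, 1.3425, 0)  len=0.5119
  (v2,v6,v3) [-+-] → (1.11343, 1.3425, 0)–(1.12488, 1.3425, -0.0114426)  len=0.0162
  (v3,v6,v7) [-++] → (1.12488, 1.3425, -0.0114426)–(1.58351, 1.3425, -0.47)  len=0.6485
  (v3,v7,v0) [-+-] → (1.58351, 1.3425, -0.47)–(1.6916, 1.3425, -0.361901)  len=0.1529
  (v0,v7,v4) [-++] → (1.6916, 1.3425, -0.361901)–(2.05346, 1.3425, 0)  len=0.5118
  (v8,v12,v9) [+-+] → (-2.21817, 1.3425, 0)–(-2.10233, 1.3425, 0.0801616)  len=0.1409
  (v9,v12,v13) [+--] → (-2.10233, 1.3425, 0.0801616)–(-1.53906, 1.3425, 0.47)  len=0.6850
  (v9,v13,v10) [+-+] → (-1.53906, 1.3425, 0.47)–(-1.19878, 1.3425, 0.234529)  len=0.4138
  (v10,v13,v14) [+--] → (-1.19878, 1.3425, 0.234529)–(-0.859811, 1.3425, 0)  len=0.4122
  (v10,v14,v11) [+-+] → (-0.859811, 1.3425, 0)–(-1.13855, 1.3425, -0.192898)  len=0.3390
  (v11,v14,v15) [+--] → (-1.13855, 1.3425, -0.192898)–(-1.53906, 1.3425, -0.47)  len=0.4870
  (v11,v15,v8) [+-+] → (-1.53906, 1.3425, -0.47)–(-1.69202, 1.3425, -0.364153)  len=0.1860
  (v8,v15,v12) [+--] → (-1.69202, 1.3425, -0.364153)–(-2.21817, 1.3425, 0)  len=0.6399

Chained into 2 loop(s):
  loop 1: 8 segments, perimeter = 2.6588
  loop 2: 8 segments, perimeter = 3.3038
Total perimeter = 5.963


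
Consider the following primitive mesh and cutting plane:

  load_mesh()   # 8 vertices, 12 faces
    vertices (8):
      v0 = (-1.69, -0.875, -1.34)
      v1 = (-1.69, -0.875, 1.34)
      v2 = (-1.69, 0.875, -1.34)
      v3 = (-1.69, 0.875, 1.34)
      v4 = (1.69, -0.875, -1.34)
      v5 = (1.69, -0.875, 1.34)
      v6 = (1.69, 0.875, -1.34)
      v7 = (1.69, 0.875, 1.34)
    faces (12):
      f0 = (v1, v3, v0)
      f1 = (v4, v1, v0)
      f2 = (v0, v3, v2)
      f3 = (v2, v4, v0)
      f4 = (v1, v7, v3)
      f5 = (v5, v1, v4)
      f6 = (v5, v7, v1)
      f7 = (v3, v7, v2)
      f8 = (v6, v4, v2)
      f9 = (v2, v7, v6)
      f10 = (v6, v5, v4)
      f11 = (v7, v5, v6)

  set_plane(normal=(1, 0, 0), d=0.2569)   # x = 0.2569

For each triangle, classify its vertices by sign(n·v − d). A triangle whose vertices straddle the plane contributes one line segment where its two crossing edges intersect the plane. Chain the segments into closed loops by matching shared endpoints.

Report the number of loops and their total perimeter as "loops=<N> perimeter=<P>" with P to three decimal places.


Straddling triangles (8 of 12):
  (v4,v1,v0) [+--] → (0.2569, -0.875, -0.203696)–(0.2569, -0.875, -1.34)  len=1.1363
  (v2,v4,v0) [-+-] → (0.2569, -0.13301, -1.34)–(0.2569, -0.875, -1.34)  len=0.7420
  (v1,v7,v3) [-+-] → (0.2569, 0.13301, 1.34)–(0.2569, 0.875, 1.34)  len=0.7420
  (v5,v1,v4) [+-+] → (0.2569, -0.875, 1.34)–(0.2569, -0.875, -0.203696)  len=1.5437
  (v5,v7,v1) [++-] → (0.2569, 0.13301, 1.34)–(0.2569, -0.875, 1.34)  len=1.0080
  (v3,v7,v2) [-+-] → (0.2569, 0.875, 1.34)–(0.2569, 0.875, 0.203696)  len=1.1363
  (v6,v4,v2) [++-] → (0.2569, -0.13301, -1.34)–(0.2569, 0.875, -1.34)  len=1.0080
  (v2,v7,v6) [-++] → (0.2569, 0.875, 0.203696)–(0.2569, 0.875, -1.34)  len=1.5437

Chained into 1 loop(s):
  loop 1: 8 segments, perimeter = 8.8600
Total perimeter = 8.860

loops=1 perimeter=8.860


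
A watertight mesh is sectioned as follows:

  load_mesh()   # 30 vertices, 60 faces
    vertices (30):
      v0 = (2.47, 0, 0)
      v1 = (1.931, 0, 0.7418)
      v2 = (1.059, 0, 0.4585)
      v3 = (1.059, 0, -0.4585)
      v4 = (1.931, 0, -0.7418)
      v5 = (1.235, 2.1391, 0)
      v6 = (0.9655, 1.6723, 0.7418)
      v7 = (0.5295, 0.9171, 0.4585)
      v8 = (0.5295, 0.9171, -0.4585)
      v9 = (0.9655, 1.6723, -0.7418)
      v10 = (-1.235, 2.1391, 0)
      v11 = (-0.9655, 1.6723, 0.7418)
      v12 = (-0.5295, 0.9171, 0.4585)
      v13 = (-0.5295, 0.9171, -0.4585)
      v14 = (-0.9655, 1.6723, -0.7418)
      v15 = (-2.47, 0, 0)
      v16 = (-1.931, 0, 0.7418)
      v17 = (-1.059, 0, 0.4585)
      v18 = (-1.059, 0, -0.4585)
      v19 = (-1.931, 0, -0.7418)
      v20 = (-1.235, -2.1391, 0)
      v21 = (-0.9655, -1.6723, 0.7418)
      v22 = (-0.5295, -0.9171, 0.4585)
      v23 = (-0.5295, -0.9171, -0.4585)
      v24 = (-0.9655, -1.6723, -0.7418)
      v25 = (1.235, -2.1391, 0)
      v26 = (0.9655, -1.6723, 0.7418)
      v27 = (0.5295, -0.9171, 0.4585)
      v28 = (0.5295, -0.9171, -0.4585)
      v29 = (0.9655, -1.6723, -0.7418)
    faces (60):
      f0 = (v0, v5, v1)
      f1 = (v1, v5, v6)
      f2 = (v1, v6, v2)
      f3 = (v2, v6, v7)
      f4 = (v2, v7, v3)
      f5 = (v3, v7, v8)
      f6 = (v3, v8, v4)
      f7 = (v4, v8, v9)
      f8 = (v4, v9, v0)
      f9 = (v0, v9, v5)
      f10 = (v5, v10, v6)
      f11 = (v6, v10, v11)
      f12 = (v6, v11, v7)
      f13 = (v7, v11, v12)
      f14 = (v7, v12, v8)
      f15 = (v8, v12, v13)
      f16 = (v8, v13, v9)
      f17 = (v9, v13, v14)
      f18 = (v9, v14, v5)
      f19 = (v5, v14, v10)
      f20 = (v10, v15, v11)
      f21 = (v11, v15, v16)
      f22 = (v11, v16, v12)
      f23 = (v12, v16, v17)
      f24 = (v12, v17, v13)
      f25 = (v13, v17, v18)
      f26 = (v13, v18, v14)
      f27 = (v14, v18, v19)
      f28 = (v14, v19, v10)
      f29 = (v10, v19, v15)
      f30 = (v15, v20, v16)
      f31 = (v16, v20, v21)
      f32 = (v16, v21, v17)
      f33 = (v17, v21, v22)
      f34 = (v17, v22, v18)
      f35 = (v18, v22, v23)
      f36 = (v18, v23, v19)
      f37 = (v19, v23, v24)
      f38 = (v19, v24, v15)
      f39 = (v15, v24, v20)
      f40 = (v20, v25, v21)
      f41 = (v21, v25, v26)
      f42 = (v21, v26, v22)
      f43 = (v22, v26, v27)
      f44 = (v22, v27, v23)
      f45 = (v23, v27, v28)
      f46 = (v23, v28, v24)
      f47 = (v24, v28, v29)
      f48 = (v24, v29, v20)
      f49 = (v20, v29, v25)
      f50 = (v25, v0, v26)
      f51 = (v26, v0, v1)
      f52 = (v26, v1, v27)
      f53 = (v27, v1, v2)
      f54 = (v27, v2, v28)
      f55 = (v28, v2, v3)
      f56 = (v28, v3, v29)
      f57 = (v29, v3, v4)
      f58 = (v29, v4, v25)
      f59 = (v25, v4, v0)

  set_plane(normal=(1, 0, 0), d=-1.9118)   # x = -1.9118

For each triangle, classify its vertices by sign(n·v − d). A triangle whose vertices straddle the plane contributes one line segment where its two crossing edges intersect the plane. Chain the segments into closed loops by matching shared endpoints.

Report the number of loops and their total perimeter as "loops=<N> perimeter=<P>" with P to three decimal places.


Straddling triangles (14 of 60):
  (v10,v15,v11) [+-+] → (-1.9118, 0.966839, 0)–(-1.9118, 0.620457, 0.275223)  len=0.4424
  (v11,v15,v16) [+--] → (-1.9118, 0.620457, 0.275223)–(-1.9118, 0.0332555, 0.7418)  len=0.7500
  (v11,v16,v12) [+-+] → (-1.9118, 0.0332555, 0.7418)–(-1.9118, 0.0125639, 0.737919)  len=0.0211
  (v12,v16,v17) [+-+] → (-1.9118, 0.0125639, 0.737919)–(-1.9118, 0, 0.735562)  len=0.0128
  (v14,v18,v19) [++-] → (-1.9118, 0, -0.735562)–(-1.9118, 0.0332555, -0.7418)  len=0.0338
  (v14,v19,v10) [+-+] → (-1.9118, 0.0332555, -0.7418)–(-1.9118, 0.0590097, -0.721337)  len=0.0329
  (v10,v19,v15) [+--] → (-1.9118, 0.0590097, -0.721337)–(-1.9118, 0.966839, 0)  len=1.1595
  (v15,v20,v16) [-+-] → (-1.9118, -0.966839, 0)–(-1.9118, -0.0590097, 0.721337)  len=1.1595
  (v16,v20,v21) [-++] → (-1.9118, -0.0590097, 0.721337)–(-1.9118, -0.0332555, 0.7418)  len=0.0329
  (v16,v21,v17) [-++] → (-1.9118, -0.0332555, 0.7418)–(-1.9118, 0, 0.735562)  len=0.0338
  (v18,v23,v19) [++-] → (-1.9118, -0.0125639, -0.737919)–(-1.9118, 0, -0.735562)  len=0.0128
  (v19,v23,v24) [-++] → (-1.9118, -0.0125639, -0.737919)–(-1.9118, -0.0332555, -0.7418)  len=0.0211
  (v19,v24,v15) [-+-] → (-1.9118, -0.0332555, -0.7418)–(-1.9118, -0.620457, -0.275223)  len=0.7500
  (v15,v24,v20) [-++] → (-1.9118, -0.620457, -0.275223)–(-1.9118, -0.966839, 0)  len=0.4424

Chained into 1 loop(s):
  loop 1: 14 segments, perimeter = 4.9050
Total perimeter = 4.905

loops=1 perimeter=4.905


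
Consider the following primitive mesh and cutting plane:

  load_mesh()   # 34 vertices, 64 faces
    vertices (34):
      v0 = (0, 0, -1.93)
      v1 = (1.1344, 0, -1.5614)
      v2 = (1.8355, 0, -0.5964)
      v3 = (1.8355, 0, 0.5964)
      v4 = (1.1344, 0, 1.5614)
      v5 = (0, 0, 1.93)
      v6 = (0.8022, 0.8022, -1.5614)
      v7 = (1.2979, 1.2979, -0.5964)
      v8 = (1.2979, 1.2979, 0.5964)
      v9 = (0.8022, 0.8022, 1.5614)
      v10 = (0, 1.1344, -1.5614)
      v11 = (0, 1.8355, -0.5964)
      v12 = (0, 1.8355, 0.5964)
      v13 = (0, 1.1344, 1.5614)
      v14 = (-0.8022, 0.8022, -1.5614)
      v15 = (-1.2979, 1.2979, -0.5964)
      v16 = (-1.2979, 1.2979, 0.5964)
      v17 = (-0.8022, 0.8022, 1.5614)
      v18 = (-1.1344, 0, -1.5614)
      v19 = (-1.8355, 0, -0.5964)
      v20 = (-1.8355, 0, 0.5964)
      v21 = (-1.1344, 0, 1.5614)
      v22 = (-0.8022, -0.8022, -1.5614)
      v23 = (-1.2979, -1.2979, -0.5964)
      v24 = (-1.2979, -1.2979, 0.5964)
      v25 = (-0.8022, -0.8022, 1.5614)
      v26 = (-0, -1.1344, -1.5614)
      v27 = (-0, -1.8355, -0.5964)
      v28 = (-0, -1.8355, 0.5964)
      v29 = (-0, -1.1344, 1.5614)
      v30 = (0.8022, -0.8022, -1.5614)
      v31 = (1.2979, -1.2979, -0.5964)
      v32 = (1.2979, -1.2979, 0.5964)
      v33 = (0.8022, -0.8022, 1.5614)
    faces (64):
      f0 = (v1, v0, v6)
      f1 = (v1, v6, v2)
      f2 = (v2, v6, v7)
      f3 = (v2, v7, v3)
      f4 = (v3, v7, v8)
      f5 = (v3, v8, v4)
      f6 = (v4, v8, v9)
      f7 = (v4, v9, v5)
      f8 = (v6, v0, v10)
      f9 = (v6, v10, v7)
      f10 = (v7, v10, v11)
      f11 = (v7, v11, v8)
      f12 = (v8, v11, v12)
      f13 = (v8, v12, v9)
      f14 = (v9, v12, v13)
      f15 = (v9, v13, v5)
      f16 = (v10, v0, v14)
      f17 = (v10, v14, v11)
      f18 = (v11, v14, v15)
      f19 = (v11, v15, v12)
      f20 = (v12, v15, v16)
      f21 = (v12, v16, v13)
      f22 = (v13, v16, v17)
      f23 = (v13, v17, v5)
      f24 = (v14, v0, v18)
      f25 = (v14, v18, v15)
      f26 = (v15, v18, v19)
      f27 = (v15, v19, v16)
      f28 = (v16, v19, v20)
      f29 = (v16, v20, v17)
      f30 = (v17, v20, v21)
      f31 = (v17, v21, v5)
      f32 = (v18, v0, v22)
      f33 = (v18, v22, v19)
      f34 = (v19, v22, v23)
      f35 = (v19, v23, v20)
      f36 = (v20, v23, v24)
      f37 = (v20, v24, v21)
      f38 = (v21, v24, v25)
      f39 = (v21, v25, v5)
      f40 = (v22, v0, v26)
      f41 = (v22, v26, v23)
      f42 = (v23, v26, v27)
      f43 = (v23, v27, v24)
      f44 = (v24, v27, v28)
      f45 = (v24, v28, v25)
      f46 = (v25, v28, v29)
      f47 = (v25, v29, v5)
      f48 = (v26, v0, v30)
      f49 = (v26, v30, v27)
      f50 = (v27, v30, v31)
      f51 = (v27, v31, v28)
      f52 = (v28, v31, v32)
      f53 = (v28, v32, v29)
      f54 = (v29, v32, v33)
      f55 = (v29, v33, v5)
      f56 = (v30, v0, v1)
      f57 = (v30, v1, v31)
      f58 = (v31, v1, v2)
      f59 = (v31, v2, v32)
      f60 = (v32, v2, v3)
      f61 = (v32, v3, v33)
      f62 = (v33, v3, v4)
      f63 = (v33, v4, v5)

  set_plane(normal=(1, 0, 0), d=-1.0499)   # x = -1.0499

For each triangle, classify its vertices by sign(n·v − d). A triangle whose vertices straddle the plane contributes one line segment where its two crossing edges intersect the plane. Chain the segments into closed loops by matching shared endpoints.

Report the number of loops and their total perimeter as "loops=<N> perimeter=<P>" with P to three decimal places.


loops=1 perimeter=9.491

Straddling triangles (20 of 64):
  (v11,v14,v15) [++-] → (-1.0499, 1.0499, -1.07919)–(-1.0499, 1.40062, -0.5964)  len=0.5967
  (v11,v15,v12) [+-+] → (-1.0499, 1.40062, -0.5964)–(-1.0499, 1.40062, -0.368482)  len=0.2279
  (v12,v15,v16) [+--] → (-1.0499, 1.40062, -0.368482)–(-1.0499, 1.40062, 0.5964)  len=0.9649
  (v12,v16,v13) [+-+] → (-1.0499, 1.40062, 0.5964)–(-1.0499, 1.26666, 0.78079)  len=0.2279
  (v13,v16,v17) [+-+] → (-1.0499, 1.26666, 0.78079)–(-1.0499, 1.0499, 1.07919)  len=0.3688
  (v14,v0,v18) [++-] → (-1.0499, 0, -1.58886)–(-1.0499, 0.204051, -1.5614)  len=0.2059
  (v14,v18,v15) [+--] → (-1.0499, 0.204051, -1.5614)–(-1.0499, 1.0499, -1.07919)  len=0.9736
  (v16,v20,v17) [--+] → (-1.0499, 0.609899, 1.33007)–(-1.0499, 1.0499, 1.07919)  len=0.5065
  (v17,v20,v21) [+--] → (-1.0499, 0.609899, 1.33007)–(-1.0499, 0.204051, 1.5614)  len=0.4671
  (v17,v21,v5) [+-+] → (-1.0499, 0.204051, 1.5614)–(-1.0499, 0, 1.58886)  len=0.2059
  (v18,v0,v22) [-++] → (-1.0499, 0, -1.58886)–(-1.0499, -0.204051, -1.5614)  len=0.2059
  (v18,v22,v19) [-+-] → (-1.0499, -0.204051, -1.5614)–(-1.0499, -0.609899, -1.33007)  len=0.4671
  (v19,v22,v23) [-+-] → (-1.0499, -0.609899, -1.33007)–(-1.0499, -1.0499, -1.07919)  len=0.5065
  (v21,v24,v25) [--+] → (-1.0499, -1.0499, 1.07919)–(-1.0499, -0.204051, 1.5614)  len=0.9736
  (v21,v25,v5) [-++] → (-1.0499, -0.204051, 1.5614)–(-1.0499, 0, 1.58886)  len=0.2059
  (v22,v26,v23) [++-] → (-1.0499, -1.26666, -0.78079)–(-1.0499, -1.0499, -1.07919)  len=0.3688
  (v23,v26,v27) [-++] → (-1.0499, -1.26666, -0.78079)–(-1.0499, -1.40062, -0.5964)  len=0.2279
  (v23,v27,v24) [-+-] → (-1.0499, -1.40062, -0.5964)–(-1.0499, -1.40062, 0.368482)  len=0.9649
  (v24,v27,v28) [-++] → (-1.0499, -1.40062, 0.368482)–(-1.0499, -1.40062, 0.5964)  len=0.2279
  (v24,v28,v25) [-++] → (-1.0499, -1.40062, 0.5964)–(-1.0499, -1.0499, 1.07919)  len=0.5967

Chained into 1 loop(s):
  loop 1: 20 segments, perimeter = 9.4907
Total perimeter = 9.491


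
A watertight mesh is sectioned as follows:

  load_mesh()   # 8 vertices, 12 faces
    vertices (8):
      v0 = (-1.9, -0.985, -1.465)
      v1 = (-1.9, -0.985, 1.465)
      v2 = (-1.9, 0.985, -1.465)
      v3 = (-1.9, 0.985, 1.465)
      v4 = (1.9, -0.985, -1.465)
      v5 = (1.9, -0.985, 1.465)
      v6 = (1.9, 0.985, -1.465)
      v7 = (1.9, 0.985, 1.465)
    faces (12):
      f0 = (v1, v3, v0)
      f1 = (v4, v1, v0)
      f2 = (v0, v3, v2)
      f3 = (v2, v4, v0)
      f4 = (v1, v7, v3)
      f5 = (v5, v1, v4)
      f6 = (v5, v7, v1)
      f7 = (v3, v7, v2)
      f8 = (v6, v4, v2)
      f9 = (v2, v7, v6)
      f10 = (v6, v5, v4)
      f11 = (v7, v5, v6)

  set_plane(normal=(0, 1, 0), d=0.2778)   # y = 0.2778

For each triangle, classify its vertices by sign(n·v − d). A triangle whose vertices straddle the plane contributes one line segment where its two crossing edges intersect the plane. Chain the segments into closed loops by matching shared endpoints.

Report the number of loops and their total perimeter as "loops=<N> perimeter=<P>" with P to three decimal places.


Straddling triangles (8 of 12):
  (v1,v3,v0) [-+-] → (-1.9, 0.2778, 1.465)–(-1.9, 0.2778, 0.413175)  len=1.0518
  (v0,v3,v2) [-++] → (-1.9, 0.2778, 0.413175)–(-1.9, 0.2778, -1.465)  len=1.8782
  (v2,v4,v0) [+--] → (-0.535858, 0.2778, -1.465)–(-1.9, 0.2778, -1.465)  len=1.3641
  (v1,v7,v3) [-++] → (0.535858, 0.2778, 1.465)–(-1.9, 0.2778, 1.465)  len=2.4359
  (v5,v7,v1) [-+-] → (1.9, 0.2778, 1.465)–(0.535858, 0.2778, 1.465)  len=1.3641
  (v6,v4,v2) [+-+] → (1.9, 0.2778, -1.465)–(-0.535858, 0.2778, -1.465)  len=2.4359
  (v6,v5,v4) [+--] → (1.9, 0.2778, -0.413175)–(1.9, 0.2778, -1.465)  len=1.0518
  (v7,v5,v6) [+-+] → (1.9, 0.2778, 1.465)–(1.9, 0.2778, -0.413175)  len=1.8782

Chained into 1 loop(s):
  loop 1: 8 segments, perimeter = 13.4600
Total perimeter = 13.460

loops=1 perimeter=13.460
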